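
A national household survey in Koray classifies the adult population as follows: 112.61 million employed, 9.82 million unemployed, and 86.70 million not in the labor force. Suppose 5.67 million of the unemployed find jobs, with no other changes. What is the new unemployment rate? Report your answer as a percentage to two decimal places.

New unemployment rate ≈ 3.39%.

Initially, labor force = 112.61 + 9.82 = 122.43 million, so u = 9.82/122.43 = 8.02%.
After the change, unemployed falls and employed rises by 5.67; labor force unchanged → E = 118.28, U = 4.15, labor force = 122.43 million.
New unemployment rate = 4.15 / 122.43 = 3.39%.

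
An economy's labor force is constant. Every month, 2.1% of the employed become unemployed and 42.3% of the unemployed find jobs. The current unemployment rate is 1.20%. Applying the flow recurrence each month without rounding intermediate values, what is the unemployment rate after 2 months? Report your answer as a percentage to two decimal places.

With a fixed labor force, u_{t+1} = u_t + s·(1−u_t) − f·u_t = u_t·(1−s−f) + s.
Here 1−s−f = 0.556 and s = 0.021.
u_1 = 0.012000 × 0.556 + 0.021 = 0.027672.
u_2 = 0.027672 × 0.556 + 0.021 = 0.036386.

Unemployment rate after two months ≈ 3.64%.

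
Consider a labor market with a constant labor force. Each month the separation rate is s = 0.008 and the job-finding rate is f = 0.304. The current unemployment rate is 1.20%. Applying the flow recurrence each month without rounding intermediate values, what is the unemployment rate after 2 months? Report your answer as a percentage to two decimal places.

With a fixed labor force, u_{t+1} = u_t + s·(1−u_t) − f·u_t = u_t·(1−s−f) + s.
Here 1−s−f = 0.688 and s = 0.008.
u_1 = 0.012000 × 0.688 + 0.008 = 0.016256.
u_2 = 0.016256 × 0.688 + 0.008 = 0.019184.

Unemployment rate after two months ≈ 1.92%.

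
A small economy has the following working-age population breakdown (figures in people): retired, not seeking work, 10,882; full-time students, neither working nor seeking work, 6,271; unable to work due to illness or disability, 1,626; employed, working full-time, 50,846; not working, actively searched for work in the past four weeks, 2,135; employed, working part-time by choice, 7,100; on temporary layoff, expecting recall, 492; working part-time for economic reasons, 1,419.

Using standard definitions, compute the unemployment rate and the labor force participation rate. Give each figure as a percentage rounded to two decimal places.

Unemployment rate ≈ 4.24%; labor force participation rate ≈ 76.75%.

Employed = 50,846 + 7,100 + 1,419 = 59,365 (anyone who worked, including part-time for economic reasons, counts as employed).
Unemployed = 2,135 + 492 = 2,627 (jobless and actively searching, or on temporary layoff).
Labor force = 59,365 + 2,627 = 61,992.
Not in labor force = 10,882 + 6,271 + 1,626 = 18,779 (those not working and not actively searching are outside the labor force).
Civilian working-age population = 61,992 + 18,779 = 80,771.
Unemployment rate = 2,627 / 61,992 = 4.24%.
Labor force participation rate = 61,992 / 80,771 = 76.75%.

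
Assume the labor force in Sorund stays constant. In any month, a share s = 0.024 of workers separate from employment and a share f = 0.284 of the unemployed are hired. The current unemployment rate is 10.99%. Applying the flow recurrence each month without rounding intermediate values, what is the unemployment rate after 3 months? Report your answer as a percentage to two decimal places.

Unemployment rate after three months ≈ 8.85%.

With a fixed labor force, u_{t+1} = u_t + s·(1−u_t) − f·u_t = u_t·(1−s−f) + s.
Here 1−s−f = 0.692 and s = 0.024.
u_1 = 0.109900 × 0.692 + 0.024 = 0.100051.
u_2 = 0.100051 × 0.692 + 0.024 = 0.093235.
u_3 = 0.093235 × 0.692 + 0.024 = 0.088519.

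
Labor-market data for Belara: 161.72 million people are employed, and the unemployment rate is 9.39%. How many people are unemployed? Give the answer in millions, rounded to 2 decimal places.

About 16.76 million are unemployed.

Let U be the number unemployed. The labor force is E + U, and U/(E+U) = 0.0939.
So U = 0.0939 × 161.72 / (1 − 0.0939) = 15.1855 / 0.9061 ≈ 16.76 million.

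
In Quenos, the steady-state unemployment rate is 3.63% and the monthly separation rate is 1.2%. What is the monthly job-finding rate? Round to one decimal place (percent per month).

From u* = s/(s+f): f = s·(1−u)/u.
f = 1.2 × (1 − 0.0363) / 0.0363 = 1.1564 / 0.0363 ≈ 31.9% per month.

Job-finding rate ≈ 31.9% per month.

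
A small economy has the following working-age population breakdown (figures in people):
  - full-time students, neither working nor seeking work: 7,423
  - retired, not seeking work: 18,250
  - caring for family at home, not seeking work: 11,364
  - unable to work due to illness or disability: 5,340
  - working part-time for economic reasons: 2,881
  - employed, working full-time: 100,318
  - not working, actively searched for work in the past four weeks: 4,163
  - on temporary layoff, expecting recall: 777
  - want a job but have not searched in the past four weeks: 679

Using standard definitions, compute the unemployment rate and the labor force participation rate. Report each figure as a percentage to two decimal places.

Employed = 2,881 + 100,318 = 103,199 (anyone who worked, including part-time for economic reasons, counts as employed).
Unemployed = 4,163 + 777 = 4,940 (jobless and actively searching, or on temporary layoff).
Labor force = 103,199 + 4,940 = 108,139.
Not in labor force = 7,423 + 18,250 + 11,364 + 5,340 + 679 = 43,056 (those not working and not actively searching are outside the labor force — including those who want a job but have given up searching).
Civilian working-age population = 108,139 + 43,056 = 151,195.
Unemployment rate = 4,940 / 108,139 = 4.57%.
Labor force participation rate = 108,139 / 151,195 = 71.52%.

Unemployment rate ≈ 4.57%; labor force participation rate ≈ 71.52%.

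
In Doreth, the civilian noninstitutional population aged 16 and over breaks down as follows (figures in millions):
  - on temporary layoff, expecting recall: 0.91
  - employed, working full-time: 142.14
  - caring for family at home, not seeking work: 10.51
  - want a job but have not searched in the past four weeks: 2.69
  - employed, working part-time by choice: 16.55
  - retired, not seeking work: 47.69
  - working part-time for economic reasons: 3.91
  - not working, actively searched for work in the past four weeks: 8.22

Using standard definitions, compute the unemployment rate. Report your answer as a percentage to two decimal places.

Unemployment rate ≈ 5.32%.

Employed = 142.14 + 16.55 + 3.91 = 162.60 million (anyone who worked, including part-time for economic reasons, counts as employed).
Unemployed = 0.91 + 8.22 = 9.13 million (jobless and actively searching, or on temporary layoff).
Labor force = 162.60 + 9.13 = 171.73 million.
Unemployment rate = 9.13 / 171.73 = 5.32%.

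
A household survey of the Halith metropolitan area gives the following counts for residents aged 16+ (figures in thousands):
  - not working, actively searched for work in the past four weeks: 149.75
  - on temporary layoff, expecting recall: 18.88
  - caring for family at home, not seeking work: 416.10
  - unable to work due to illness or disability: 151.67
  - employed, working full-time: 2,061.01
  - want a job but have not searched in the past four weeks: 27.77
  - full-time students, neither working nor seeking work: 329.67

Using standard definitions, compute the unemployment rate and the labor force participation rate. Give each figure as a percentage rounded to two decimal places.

Unemployment rate ≈ 7.56%; labor force participation rate ≈ 70.67%.

Employed = 2,061.01 thousand.
Unemployed = 149.75 + 18.88 = 168.63 thousand (jobless and actively searching, or on temporary layoff).
Labor force = 2,061.01 + 168.63 = 2,229.64 thousand.
Not in labor force = 416.10 + 151.67 + 27.77 + 329.67 = 925.21 thousand (those not working and not actively searching are outside the labor force — including those who want a job but have given up searching).
Civilian working-age population = 2,229.64 + 925.21 = 3,154.85 thousand.
Unemployment rate = 168.63 / 2,229.64 = 7.56%.
Labor force participation rate = 2,229.64 / 3,154.85 = 70.67%.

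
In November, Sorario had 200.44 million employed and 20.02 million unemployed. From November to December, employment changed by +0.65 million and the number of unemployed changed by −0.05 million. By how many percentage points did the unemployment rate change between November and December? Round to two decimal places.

The unemployment rate changed by −0.05 percentage points.

November: labor force = 200.44 + 20.02 = 220.46; u = 20.02/220.46 = 9.08%.
December: labor force = 201.09 + 19.97 = 221.06; u = 19.97/221.06 = 9.03%.
Change = 9.03% − 9.08% = −0.05 pp.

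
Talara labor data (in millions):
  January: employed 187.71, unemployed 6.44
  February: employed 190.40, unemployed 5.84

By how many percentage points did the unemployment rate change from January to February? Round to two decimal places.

January: labor force = 187.71 + 6.44 = 194.15; u = 6.44/194.15 = 3.32%.
February: labor force = 190.40 + 5.84 = 196.24; u = 5.84/196.24 = 2.98%.
Change = 2.98% − 3.32% = −0.34 pp.

The unemployment rate changed by −0.34 percentage points.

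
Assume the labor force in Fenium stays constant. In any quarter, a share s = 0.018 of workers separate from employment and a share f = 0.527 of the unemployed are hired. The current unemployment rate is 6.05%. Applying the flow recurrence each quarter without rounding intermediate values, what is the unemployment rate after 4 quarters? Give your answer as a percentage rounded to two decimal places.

Unemployment rate after four quarters ≈ 3.42%.

With a fixed labor force, u_{t+1} = u_t + s·(1−u_t) − f·u_t = u_t·(1−s−f) + s.
Here 1−s−f = 0.455 and s = 0.018.
u_1 = 0.060500 × 0.455 + 0.018 = 0.045527.
u_2 = 0.045527 × 0.455 + 0.018 = 0.038715.
u_3 = 0.038715 × 0.455 + 0.018 = 0.035615.
u_4 = 0.035615 × 0.455 + 0.018 = 0.034205.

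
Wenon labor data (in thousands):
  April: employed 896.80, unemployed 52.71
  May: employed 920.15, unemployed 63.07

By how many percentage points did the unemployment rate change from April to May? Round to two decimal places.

The unemployment rate changed by +0.86 percentage points.

April: labor force = 896.80 + 52.71 = 949.51; u = 52.71/949.51 = 5.55%.
May: labor force = 920.15 + 63.07 = 983.22; u = 63.07/983.22 = 6.41%.
Change = 6.41% − 5.55% = +0.86 pp.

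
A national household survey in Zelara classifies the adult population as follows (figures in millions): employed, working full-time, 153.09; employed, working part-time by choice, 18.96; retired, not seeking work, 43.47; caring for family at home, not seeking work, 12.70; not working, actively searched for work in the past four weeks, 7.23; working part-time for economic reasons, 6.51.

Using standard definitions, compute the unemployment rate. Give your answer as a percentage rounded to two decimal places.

Employed = 153.09 + 18.96 + 6.51 = 178.56 million (anyone who worked, including part-time for economic reasons, counts as employed).
Unemployed = 7.23 million.
Labor force = 178.56 + 7.23 = 185.79 million.
Unemployment rate = 7.23 / 185.79 = 3.89%.

Unemployment rate ≈ 3.89%.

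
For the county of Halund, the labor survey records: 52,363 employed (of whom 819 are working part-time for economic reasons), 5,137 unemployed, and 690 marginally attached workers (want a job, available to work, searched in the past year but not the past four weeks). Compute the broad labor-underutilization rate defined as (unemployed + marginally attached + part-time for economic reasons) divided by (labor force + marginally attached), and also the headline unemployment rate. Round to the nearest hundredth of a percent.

Broad underutilization rate ≈ 11.42%; headline unemployment rate ≈ 8.93%.

Labor force = 52,363 + 5,137 = 57,500.
Numerator = 5,137 + 690 + 819 = 6,646.
Denominator = 57,500 + 690 = 58,190.
Broad rate = 6,646 / 58,190 = 11.42%.
Headline unemployment rate = 5,137 / 57,500 = 8.93%.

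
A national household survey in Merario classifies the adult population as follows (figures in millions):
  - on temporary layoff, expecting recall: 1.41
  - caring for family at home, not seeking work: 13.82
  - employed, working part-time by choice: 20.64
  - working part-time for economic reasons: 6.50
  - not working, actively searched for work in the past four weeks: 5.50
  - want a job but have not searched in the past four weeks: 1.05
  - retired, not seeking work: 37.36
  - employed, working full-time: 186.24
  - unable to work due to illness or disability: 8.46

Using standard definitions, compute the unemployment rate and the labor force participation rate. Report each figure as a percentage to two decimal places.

Unemployment rate ≈ 3.14%; labor force participation rate ≈ 78.40%.

Employed = 20.64 + 6.50 + 186.24 = 213.38 million (anyone who worked, including part-time for economic reasons, counts as employed).
Unemployed = 1.41 + 5.50 = 6.91 million (jobless and actively searching, or on temporary layoff).
Labor force = 213.38 + 6.91 = 220.29 million.
Not in labor force = 13.82 + 1.05 + 37.36 + 8.46 = 60.69 million (those not working and not actively searching are outside the labor force — including those who want a job but have given up searching).
Civilian working-age population = 220.29 + 60.69 = 280.98 million.
Unemployment rate = 6.91 / 220.29 = 3.14%.
Labor force participation rate = 220.29 / 280.98 = 78.40%.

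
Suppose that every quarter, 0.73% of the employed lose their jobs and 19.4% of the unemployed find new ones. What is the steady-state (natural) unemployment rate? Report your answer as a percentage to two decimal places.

At steady state the flows balance: s·E = f·U, so U/(E+U) = s/(s+f).
u* = 0.73 / (0.73 + 19.4) = 0.73 / 20.13 = 3.63%.

Steady-state unemployment rate ≈ 3.63%.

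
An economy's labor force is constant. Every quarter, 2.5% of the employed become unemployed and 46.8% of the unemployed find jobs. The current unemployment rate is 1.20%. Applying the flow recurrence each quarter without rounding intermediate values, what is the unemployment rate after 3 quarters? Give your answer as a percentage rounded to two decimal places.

Unemployment rate after three quarters ≈ 4.57%.

With a fixed labor force, u_{t+1} = u_t + s·(1−u_t) − f·u_t = u_t·(1−s−f) + s.
Here 1−s−f = 0.507 and s = 0.025.
u_1 = 0.012000 × 0.507 + 0.025 = 0.031084.
u_2 = 0.031084 × 0.507 + 0.025 = 0.040760.
u_3 = 0.040760 × 0.507 + 0.025 = 0.045665.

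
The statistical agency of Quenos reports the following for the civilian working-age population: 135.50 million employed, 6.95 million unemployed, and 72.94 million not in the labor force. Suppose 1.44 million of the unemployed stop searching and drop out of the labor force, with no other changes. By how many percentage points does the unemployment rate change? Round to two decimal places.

The unemployment rate changes by −0.97 percentage points.

Initially, labor force = 135.50 + 6.95 = 142.45 million, so u = 6.95/142.45 = 4.88%.
After the change, unemployed and labor force both fall by 1.44 → E = 135.50, U = 5.51, labor force = 141.01 million.
New unemployment rate = 5.51 / 141.01 = 3.91%.
Change = 3.91% − 4.88% = −0.97 percentage points.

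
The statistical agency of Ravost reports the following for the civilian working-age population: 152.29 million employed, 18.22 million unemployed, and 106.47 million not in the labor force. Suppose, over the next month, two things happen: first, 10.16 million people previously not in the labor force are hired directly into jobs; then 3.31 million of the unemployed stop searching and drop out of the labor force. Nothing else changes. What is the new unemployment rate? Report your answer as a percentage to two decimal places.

Initially, labor force = 152.29 + 18.22 = 170.51 million, so u = 18.22/170.51 = 10.69%.
After the first change, employed and labor force both rise by 10.16; unemployed unchanged → E = 162.45, U = 18.22, labor force = 180.67 million.
After the second change, unemployed and labor force both fall by 3.31 → E = 162.45, U = 14.91, labor force = 177.36 million.
New unemployment rate = 14.91 / 177.36 = 8.41%.

New unemployment rate ≈ 8.41%.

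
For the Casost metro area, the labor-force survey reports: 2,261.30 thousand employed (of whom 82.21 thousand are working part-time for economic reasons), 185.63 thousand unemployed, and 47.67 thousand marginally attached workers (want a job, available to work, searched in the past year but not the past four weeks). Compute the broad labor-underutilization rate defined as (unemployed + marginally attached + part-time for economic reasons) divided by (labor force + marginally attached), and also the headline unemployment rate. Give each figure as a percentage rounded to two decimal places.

Broad underutilization rate ≈ 12.65%; headline unemployment rate ≈ 7.59%.

Labor force = 2,261.30 + 185.63 = 2,446.93 thousand.
Numerator = 185.63 + 47.67 + 82.21 = 315.51 thousand.
Denominator = 2,446.93 + 47.67 = 2,494.60 thousand.
Broad rate = 315.51 / 2,494.60 = 12.65%.
Headline unemployment rate = 185.63 / 2,446.93 = 7.59%.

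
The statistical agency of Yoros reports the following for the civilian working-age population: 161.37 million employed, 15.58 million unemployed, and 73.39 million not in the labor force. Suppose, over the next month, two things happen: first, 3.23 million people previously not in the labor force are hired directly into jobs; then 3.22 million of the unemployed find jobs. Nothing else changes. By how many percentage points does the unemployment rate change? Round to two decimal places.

Initially, labor force = 161.37 + 15.58 = 176.95 million, so u = 15.58/176.95 = 8.80%.
After the first change, employed and labor force both rise by 3.23; unemployed unchanged → E = 164.60, U = 15.58, labor force = 180.18 million.
After the second change, unemployed falls and employed rises by 3.22; labor force unchanged → E = 167.82, U = 12.36, labor force = 180.18 million.
New unemployment rate = 12.36 / 180.18 = 6.86%.
Change = 6.86% − 8.80% = −1.94 percentage points.

The unemployment rate changes by −1.94 percentage points.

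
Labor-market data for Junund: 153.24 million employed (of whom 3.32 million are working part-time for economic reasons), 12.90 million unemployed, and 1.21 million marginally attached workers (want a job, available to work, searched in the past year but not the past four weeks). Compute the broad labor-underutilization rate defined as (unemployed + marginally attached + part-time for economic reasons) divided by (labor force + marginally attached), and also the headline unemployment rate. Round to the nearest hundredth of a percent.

Labor force = 153.24 + 12.90 = 166.14 million.
Numerator = 12.90 + 1.21 + 3.32 = 17.43 million.
Denominator = 166.14 + 1.21 = 167.35 million.
Broad rate = 17.43 / 167.35 = 10.42%.
Headline unemployment rate = 12.90 / 166.14 = 7.76%.

Broad underutilization rate ≈ 10.42%; headline unemployment rate ≈ 7.76%.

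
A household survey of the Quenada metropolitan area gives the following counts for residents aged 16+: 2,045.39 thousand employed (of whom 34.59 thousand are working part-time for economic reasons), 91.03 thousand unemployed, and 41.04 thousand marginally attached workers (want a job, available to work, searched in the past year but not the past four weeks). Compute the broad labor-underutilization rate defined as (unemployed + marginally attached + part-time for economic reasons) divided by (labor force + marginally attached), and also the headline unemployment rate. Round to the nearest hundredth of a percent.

Labor force = 2,045.39 + 91.03 = 2,136.42 thousand.
Numerator = 91.03 + 41.04 + 34.59 = 166.66 thousand.
Denominator = 2,136.42 + 41.04 = 2,177.46 thousand.
Broad rate = 166.66 / 2,177.46 = 7.65%.
Headline unemployment rate = 91.03 / 2,136.42 = 4.26%.

Broad underutilization rate ≈ 7.65%; headline unemployment rate ≈ 4.26%.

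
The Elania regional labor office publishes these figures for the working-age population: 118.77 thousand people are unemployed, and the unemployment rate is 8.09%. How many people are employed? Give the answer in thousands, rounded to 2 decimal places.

About 1,349.34 thousand are employed.

Labor force = U / u = 118.77 / 0.0809 ≈ 1,468.11 thousand.
Employed = labor force − unemployed = 1,468.11 − 118.77 = 1,349.34 thousand.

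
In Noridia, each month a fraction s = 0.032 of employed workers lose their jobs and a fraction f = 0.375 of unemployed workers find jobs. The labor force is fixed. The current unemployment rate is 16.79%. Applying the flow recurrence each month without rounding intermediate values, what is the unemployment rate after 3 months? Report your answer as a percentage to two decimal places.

Unemployment rate after three months ≈ 9.72%.

With a fixed labor force, u_{t+1} = u_t + s·(1−u_t) − f·u_t = u_t·(1−s−f) + s.
Here 1−s−f = 0.593 and s = 0.032.
u_1 = 0.167900 × 0.593 + 0.032 = 0.131565.
u_2 = 0.131565 × 0.593 + 0.032 = 0.110018.
u_3 = 0.110018 × 0.593 + 0.032 = 0.097241.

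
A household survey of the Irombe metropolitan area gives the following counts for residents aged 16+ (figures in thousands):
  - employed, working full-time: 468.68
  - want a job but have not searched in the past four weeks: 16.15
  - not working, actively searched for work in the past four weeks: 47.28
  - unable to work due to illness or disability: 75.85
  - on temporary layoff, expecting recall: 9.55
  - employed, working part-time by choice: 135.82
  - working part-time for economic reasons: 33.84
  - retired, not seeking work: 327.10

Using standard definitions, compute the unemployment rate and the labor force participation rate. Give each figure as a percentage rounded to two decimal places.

Unemployment rate ≈ 8.17%; labor force participation rate ≈ 62.39%.

Employed = 468.68 + 135.82 + 33.84 = 638.34 thousand (anyone who worked, including part-time for economic reasons, counts as employed).
Unemployed = 47.28 + 9.55 = 56.83 thousand (jobless and actively searching, or on temporary layoff).
Labor force = 638.34 + 56.83 = 695.17 thousand.
Not in labor force = 16.15 + 75.85 + 327.10 = 419.10 thousand (those not working and not actively searching are outside the labor force — including those who want a job but have given up searching).
Civilian working-age population = 695.17 + 419.10 = 1,114.27 thousand.
Unemployment rate = 56.83 / 695.17 = 8.17%.
Labor force participation rate = 695.17 / 1,114.27 = 62.39%.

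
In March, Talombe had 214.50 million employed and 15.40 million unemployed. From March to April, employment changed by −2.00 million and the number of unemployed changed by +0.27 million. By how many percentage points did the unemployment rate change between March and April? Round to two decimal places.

The unemployment rate changed by +0.17 percentage points.

March: labor force = 214.50 + 15.40 = 229.90; u = 15.40/229.90 = 6.70%.
April: labor force = 212.50 + 15.67 = 228.17; u = 15.67/228.17 = 6.87%.
Change = 6.87% − 6.70% = +0.17 pp.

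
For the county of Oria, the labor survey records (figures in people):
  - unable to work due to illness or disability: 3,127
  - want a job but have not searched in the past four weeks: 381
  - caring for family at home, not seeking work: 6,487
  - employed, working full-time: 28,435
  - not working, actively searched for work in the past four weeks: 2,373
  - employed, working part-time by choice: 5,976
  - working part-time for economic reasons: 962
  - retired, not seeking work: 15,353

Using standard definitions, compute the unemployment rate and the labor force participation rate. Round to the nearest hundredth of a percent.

Employed = 28,435 + 5,976 + 962 = 35,373 (anyone who worked, including part-time for economic reasons, counts as employed).
Unemployed = 2,373.
Labor force = 35,373 + 2,373 = 37,746.
Not in labor force = 3,127 + 381 + 6,487 + 15,353 = 25,348 (those not working and not actively searching are outside the labor force — including those who want a job but have given up searching).
Civilian working-age population = 37,746 + 25,348 = 63,094.
Unemployment rate = 2,373 / 37,746 = 6.29%.
Labor force participation rate = 37,746 / 63,094 = 59.83%.

Unemployment rate ≈ 6.29%; labor force participation rate ≈ 59.83%.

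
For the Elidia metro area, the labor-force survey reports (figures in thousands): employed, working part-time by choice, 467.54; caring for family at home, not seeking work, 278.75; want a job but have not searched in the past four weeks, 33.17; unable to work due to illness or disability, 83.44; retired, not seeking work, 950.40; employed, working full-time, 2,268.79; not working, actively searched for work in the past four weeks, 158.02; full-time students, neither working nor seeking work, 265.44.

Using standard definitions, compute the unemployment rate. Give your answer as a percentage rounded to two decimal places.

Unemployment rate ≈ 5.46%.

Employed = 467.54 + 2,268.79 = 2,736.33 thousand.
Unemployed = 158.02 thousand.
Labor force = 2,736.33 + 158.02 = 2,894.35 thousand.
Unemployment rate = 158.02 / 2,894.35 = 5.46%.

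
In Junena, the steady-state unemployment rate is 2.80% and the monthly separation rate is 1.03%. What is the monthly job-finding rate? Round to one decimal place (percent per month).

Job-finding rate ≈ 35.8% per month.

From u* = s/(s+f): f = s·(1−u)/u.
f = 1.03 × (1 − 0.0280) / 0.0280 = 1.0012 / 0.0280 ≈ 35.8% per month.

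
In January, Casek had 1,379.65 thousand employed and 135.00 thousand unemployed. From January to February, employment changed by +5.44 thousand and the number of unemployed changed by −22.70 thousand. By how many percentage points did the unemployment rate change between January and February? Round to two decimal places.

January: labor force = 1,379.65 + 135.00 = 1,514.65; u = 135.00/1,514.65 = 8.91%.
February: labor force = 1,385.09 + 112.30 = 1,497.39; u = 112.30/1,497.39 = 7.50%.
Change = 7.50% − 8.91% = −1.41 pp.

The unemployment rate changed by −1.41 percentage points.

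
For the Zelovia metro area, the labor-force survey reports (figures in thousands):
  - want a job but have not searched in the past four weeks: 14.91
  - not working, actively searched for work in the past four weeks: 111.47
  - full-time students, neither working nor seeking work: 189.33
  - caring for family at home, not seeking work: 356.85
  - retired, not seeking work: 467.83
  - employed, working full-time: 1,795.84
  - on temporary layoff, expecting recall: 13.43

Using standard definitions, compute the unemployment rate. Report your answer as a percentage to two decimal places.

Unemployment rate ≈ 6.50%.

Employed = 1,795.84 thousand.
Unemployed = 111.47 + 13.43 = 124.90 thousand (jobless and actively searching, or on temporary layoff).
Labor force = 1,795.84 + 124.90 = 1,920.74 thousand.
Unemployment rate = 124.90 / 1,920.74 = 6.50%.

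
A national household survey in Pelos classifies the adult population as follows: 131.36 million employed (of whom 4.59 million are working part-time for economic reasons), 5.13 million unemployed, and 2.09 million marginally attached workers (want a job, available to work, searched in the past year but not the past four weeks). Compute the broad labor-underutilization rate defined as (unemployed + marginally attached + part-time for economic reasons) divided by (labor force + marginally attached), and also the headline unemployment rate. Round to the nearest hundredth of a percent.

Broad underutilization rate ≈ 8.52%; headline unemployment rate ≈ 3.76%.

Labor force = 131.36 + 5.13 = 136.49 million.
Numerator = 5.13 + 2.09 + 4.59 = 11.81 million.
Denominator = 136.49 + 2.09 = 138.58 million.
Broad rate = 11.81 / 138.58 = 8.52%.
Headline unemployment rate = 5.13 / 136.49 = 3.76%.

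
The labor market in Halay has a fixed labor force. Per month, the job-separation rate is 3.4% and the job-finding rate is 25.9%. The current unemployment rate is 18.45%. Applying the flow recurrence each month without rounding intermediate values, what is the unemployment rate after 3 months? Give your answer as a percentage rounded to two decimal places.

Unemployment rate after three months ≈ 14.02%.

With a fixed labor force, u_{t+1} = u_t + s·(1−u_t) − f·u_t = u_t·(1−s−f) + s.
Here 1−s−f = 0.707 and s = 0.034.
u_1 = 0.184500 × 0.707 + 0.034 = 0.164441.
u_2 = 0.164441 × 0.707 + 0.034 = 0.150260.
u_3 = 0.150260 × 0.707 + 0.034 = 0.140234.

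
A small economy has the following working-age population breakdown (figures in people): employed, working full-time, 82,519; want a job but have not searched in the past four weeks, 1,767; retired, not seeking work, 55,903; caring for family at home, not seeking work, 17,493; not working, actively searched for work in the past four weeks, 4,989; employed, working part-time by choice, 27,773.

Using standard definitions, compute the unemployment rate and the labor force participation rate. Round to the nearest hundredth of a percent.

Employed = 82,519 + 27,773 = 110,292.
Unemployed = 4,989.
Labor force = 110,292 + 4,989 = 115,281.
Not in labor force = 1,767 + 55,903 + 17,493 = 75,163 (those not working and not actively searching are outside the labor force — including those who want a job but have given up searching).
Civilian working-age population = 115,281 + 75,163 = 190,444.
Unemployment rate = 4,989 / 115,281 = 4.33%.
Labor force participation rate = 115,281 / 190,444 = 60.53%.

Unemployment rate ≈ 4.33%; labor force participation rate ≈ 60.53%.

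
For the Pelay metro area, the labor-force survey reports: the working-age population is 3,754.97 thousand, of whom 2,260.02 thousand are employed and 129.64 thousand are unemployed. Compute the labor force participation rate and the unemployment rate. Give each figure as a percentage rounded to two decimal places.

Labor force participation rate ≈ 63.64%; unemployment rate ≈ 5.43%.

Labor force = employed + unemployed = 2,260.02 + 129.64 = 2,389.66 thousand.
Unemployment rate = 129.64 / 2,389.66 = 5.43%.
Labor force participation rate = 2,389.66 / 3,754.97 = 63.64%.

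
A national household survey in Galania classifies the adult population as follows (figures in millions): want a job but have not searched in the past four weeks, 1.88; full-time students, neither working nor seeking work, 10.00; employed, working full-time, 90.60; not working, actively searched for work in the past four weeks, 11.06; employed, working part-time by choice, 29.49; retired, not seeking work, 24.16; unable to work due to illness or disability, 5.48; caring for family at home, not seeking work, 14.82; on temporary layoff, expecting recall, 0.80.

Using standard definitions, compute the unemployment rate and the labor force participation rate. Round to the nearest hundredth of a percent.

Unemployment rate ≈ 8.99%; labor force participation rate ≈ 70.08%.

Employed = 90.60 + 29.49 = 120.09 million.
Unemployed = 11.06 + 0.80 = 11.86 million (jobless and actively searching, or on temporary layoff).
Labor force = 120.09 + 11.86 = 131.95 million.
Not in labor force = 1.88 + 10.00 + 24.16 + 5.48 + 14.82 = 56.34 million (those not working and not actively searching are outside the labor force — including those who want a job but have given up searching).
Civilian working-age population = 131.95 + 56.34 = 188.29 million.
Unemployment rate = 11.86 / 131.95 = 8.99%.
Labor force participation rate = 131.95 / 188.29 = 70.08%.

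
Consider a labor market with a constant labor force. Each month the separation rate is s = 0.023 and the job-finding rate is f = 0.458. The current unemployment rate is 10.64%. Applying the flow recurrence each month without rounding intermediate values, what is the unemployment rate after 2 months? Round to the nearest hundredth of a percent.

Unemployment rate after two months ≈ 6.36%.

With a fixed labor force, u_{t+1} = u_t + s·(1−u_t) − f·u_t = u_t·(1−s−f) + s.
Here 1−s−f = 0.519 and s = 0.023.
u_1 = 0.106400 × 0.519 + 0.023 = 0.078222.
u_2 = 0.078222 × 0.519 + 0.023 = 0.063597.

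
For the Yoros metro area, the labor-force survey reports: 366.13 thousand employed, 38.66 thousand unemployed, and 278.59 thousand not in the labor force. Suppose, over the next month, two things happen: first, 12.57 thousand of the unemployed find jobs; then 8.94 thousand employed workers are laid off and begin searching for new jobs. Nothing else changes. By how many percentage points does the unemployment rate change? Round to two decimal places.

The unemployment rate changes by −0.90 percentage points.

Initially, labor force = 366.13 + 38.66 = 404.79 thousand, so u = 38.66/404.79 = 9.55%.
After the first change, unemployed falls and employed rises by 12.57; labor force unchanged → E = 378.70, U = 26.09, labor force = 404.79 thousand.
After the second change, employed falls and unemployed rises by 8.94; labor force unchanged → E = 369.76, U = 35.03, labor force = 404.79 thousand.
New unemployment rate = 35.03 / 404.79 = 8.65%.
Change = 8.65% − 9.55% = −0.90 percentage points.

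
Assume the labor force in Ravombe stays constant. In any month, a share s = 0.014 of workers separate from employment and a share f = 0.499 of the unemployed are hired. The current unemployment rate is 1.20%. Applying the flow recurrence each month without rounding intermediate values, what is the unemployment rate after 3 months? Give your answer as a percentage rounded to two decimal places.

Unemployment rate after three months ≈ 2.55%.

With a fixed labor force, u_{t+1} = u_t + s·(1−u_t) − f·u_t = u_t·(1−s−f) + s.
Here 1−s−f = 0.487 and s = 0.014.
u_1 = 0.012000 × 0.487 + 0.014 = 0.019844.
u_2 = 0.019844 × 0.487 + 0.014 = 0.023664.
u_3 = 0.023664 × 0.487 + 0.014 = 0.025524.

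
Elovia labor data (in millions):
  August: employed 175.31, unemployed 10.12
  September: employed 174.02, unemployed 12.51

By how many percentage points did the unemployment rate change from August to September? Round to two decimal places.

The unemployment rate changed by +1.25 percentage points.

August: labor force = 175.31 + 10.12 = 185.43; u = 10.12/185.43 = 5.46%.
September: labor force = 174.02 + 12.51 = 186.53; u = 12.51/186.53 = 6.71%.
Change = 6.71% − 5.46% = +1.25 pp.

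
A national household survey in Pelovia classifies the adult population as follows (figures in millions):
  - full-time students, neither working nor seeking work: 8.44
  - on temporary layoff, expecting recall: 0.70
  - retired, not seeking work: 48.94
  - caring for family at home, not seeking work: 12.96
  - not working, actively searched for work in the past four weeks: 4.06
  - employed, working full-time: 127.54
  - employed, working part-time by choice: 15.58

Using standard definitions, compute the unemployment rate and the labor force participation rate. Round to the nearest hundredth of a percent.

Employed = 127.54 + 15.58 = 143.12 million.
Unemployed = 0.70 + 4.06 = 4.76 million (jobless and actively searching, or on temporary layoff).
Labor force = 143.12 + 4.76 = 147.88 million.
Not in labor force = 8.44 + 48.94 + 12.96 = 70.34 million (those not working and not actively searching are outside the labor force).
Civilian working-age population = 147.88 + 70.34 = 218.22 million.
Unemployment rate = 4.76 / 147.88 = 3.22%.
Labor force participation rate = 147.88 / 218.22 = 67.77%.

Unemployment rate ≈ 3.22%; labor force participation rate ≈ 67.77%.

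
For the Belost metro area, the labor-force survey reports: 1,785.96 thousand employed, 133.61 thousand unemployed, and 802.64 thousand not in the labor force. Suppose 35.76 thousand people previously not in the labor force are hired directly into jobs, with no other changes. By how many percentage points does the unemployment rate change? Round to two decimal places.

The unemployment rate changes by −0.13 percentage points.

Initially, labor force = 1,785.96 + 133.61 = 1,919.57 thousand, so u = 133.61/1,919.57 = 6.96%.
After the change, employed and labor force both rise by 35.76; unemployed unchanged → E = 1,821.72, U = 133.61, labor force = 1,955.33 thousand.
New unemployment rate = 133.61 / 1,955.33 = 6.83%.
Change = 6.83% − 6.96% = −0.13 percentage points.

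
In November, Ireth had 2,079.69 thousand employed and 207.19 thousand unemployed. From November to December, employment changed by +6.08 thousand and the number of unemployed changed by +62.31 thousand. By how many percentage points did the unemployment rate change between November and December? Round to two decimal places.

The unemployment rate changed by +2.38 percentage points.

November: labor force = 2,079.69 + 207.19 = 2,286.88; u = 207.19/2,286.88 = 9.06%.
December: labor force = 2,085.77 + 269.50 = 2,355.27; u = 269.50/2,355.27 = 11.44%.
Change = 11.44% − 9.06% = +2.38 pp.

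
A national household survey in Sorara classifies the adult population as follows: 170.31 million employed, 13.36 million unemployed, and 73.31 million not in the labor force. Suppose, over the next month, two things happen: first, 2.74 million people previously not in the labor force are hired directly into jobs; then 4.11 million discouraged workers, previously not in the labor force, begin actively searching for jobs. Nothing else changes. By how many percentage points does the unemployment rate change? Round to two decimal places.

Initially, labor force = 170.31 + 13.36 = 183.67 million, so u = 13.36/183.67 = 7.27%.
After the first change, employed and labor force both rise by 2.74; unemployed unchanged → E = 173.05, U = 13.36, labor force = 186.41 million.
After the second change, unemployed and labor force both rise by 4.11 → E = 173.05, U = 17.47, labor force = 190.52 million.
New unemployment rate = 17.47 / 190.52 = 9.17%.
Change = 9.17% − 7.27% = +1.90 percentage points.

The unemployment rate changes by +1.90 percentage points.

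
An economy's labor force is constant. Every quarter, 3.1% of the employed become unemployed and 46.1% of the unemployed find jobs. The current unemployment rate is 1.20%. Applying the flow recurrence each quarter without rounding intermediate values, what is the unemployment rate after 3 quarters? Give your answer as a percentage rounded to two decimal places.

Unemployment rate after three quarters ≈ 5.63%.

With a fixed labor force, u_{t+1} = u_t + s·(1−u_t) − f·u_t = u_t·(1−s−f) + s.
Here 1−s−f = 0.508 and s = 0.031.
u_1 = 0.012000 × 0.508 + 0.031 = 0.037096.
u_2 = 0.037096 × 0.508 + 0.031 = 0.049845.
u_3 = 0.049845 × 0.508 + 0.031 = 0.056321.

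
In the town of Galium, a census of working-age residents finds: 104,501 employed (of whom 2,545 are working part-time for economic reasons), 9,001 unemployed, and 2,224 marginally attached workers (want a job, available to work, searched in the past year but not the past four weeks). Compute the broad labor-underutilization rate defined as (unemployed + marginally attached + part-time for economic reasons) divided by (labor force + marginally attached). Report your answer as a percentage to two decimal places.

Broad underutilization rate ≈ 11.90%.

Labor force = 104,501 + 9,001 = 113,502.
Numerator = 9,001 + 2,224 + 2,545 = 13,770.
Denominator = 113,502 + 2,224 = 115,726.
Broad rate = 13,770 / 115,726 = 11.90%.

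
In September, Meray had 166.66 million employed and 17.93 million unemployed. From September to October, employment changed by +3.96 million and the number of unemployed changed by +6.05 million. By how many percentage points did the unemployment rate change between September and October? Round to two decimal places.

September: labor force = 166.66 + 17.93 = 184.59; u = 17.93/184.59 = 9.71%.
October: labor force = 170.62 + 23.98 = 194.60; u = 23.98/194.60 = 12.32%.
Change = 12.32% − 9.71% = +2.61 pp.

The unemployment rate changed by +2.61 percentage points.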